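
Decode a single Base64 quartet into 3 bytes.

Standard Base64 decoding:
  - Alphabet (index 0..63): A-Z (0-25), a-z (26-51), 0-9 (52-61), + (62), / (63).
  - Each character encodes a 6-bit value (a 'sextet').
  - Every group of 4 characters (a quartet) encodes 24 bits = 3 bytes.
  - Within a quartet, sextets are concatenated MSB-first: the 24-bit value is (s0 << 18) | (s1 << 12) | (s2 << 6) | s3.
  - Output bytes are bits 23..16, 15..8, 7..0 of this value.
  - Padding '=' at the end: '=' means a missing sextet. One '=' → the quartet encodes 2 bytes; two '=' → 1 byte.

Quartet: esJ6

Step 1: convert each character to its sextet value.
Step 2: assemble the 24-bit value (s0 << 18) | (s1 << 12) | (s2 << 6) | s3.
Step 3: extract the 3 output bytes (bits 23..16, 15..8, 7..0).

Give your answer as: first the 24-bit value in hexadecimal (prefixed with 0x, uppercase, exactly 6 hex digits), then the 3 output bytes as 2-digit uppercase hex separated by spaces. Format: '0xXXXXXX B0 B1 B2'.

Sextets: e=30, s=44, J=9, 6=58
24-bit: (30<<18) | (44<<12) | (9<<6) | 58
      = 0x780000 | 0x02C000 | 0x000240 | 0x00003A
      = 0x7AC27A
Bytes: (v>>16)&0xFF=7A, (v>>8)&0xFF=C2, v&0xFF=7A

Answer: 0x7AC27A 7A C2 7A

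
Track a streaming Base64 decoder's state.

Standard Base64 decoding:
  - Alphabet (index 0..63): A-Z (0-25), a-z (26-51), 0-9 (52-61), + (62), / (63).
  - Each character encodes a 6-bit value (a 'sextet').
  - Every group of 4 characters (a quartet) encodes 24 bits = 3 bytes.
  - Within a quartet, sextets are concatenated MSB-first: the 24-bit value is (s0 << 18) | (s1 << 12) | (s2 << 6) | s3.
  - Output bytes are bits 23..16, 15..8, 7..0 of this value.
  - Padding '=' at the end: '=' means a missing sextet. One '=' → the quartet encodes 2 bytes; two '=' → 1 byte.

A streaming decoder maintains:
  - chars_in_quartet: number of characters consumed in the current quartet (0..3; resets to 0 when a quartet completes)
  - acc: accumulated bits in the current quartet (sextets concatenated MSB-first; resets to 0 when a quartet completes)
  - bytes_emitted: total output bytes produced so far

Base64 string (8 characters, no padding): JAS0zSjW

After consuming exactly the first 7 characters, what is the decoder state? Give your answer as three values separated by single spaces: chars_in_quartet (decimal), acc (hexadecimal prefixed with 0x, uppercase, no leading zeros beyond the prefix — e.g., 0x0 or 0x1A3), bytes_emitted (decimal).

Answer: 3 0x334A3 3

Derivation:
After char 0 ('J'=9): chars_in_quartet=1 acc=0x9 bytes_emitted=0
After char 1 ('A'=0): chars_in_quartet=2 acc=0x240 bytes_emitted=0
After char 2 ('S'=18): chars_in_quartet=3 acc=0x9012 bytes_emitted=0
After char 3 ('0'=52): chars_in_quartet=4 acc=0x2404B4 -> emit 24 04 B4, reset; bytes_emitted=3
After char 4 ('z'=51): chars_in_quartet=1 acc=0x33 bytes_emitted=3
After char 5 ('S'=18): chars_in_quartet=2 acc=0xCD2 bytes_emitted=3
After char 6 ('j'=35): chars_in_quartet=3 acc=0x334A3 bytes_emitted=3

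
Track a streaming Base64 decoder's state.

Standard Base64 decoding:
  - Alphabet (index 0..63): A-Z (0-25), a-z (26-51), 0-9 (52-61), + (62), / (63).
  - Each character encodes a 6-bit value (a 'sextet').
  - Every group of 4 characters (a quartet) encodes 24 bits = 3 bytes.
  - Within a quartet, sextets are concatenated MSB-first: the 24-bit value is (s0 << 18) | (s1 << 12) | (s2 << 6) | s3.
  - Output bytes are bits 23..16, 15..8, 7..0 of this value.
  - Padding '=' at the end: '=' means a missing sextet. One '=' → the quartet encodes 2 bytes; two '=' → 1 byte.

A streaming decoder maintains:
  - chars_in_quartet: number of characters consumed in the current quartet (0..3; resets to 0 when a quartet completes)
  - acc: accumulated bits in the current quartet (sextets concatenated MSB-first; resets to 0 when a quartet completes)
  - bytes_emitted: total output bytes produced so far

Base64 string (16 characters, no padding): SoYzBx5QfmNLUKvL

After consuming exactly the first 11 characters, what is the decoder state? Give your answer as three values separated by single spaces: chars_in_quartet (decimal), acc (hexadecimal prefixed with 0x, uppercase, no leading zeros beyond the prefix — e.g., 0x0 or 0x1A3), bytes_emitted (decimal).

After char 0 ('S'=18): chars_in_quartet=1 acc=0x12 bytes_emitted=0
After char 1 ('o'=40): chars_in_quartet=2 acc=0x4A8 bytes_emitted=0
After char 2 ('Y'=24): chars_in_quartet=3 acc=0x12A18 bytes_emitted=0
After char 3 ('z'=51): chars_in_quartet=4 acc=0x4A8633 -> emit 4A 86 33, reset; bytes_emitted=3
After char 4 ('B'=1): chars_in_quartet=1 acc=0x1 bytes_emitted=3
After char 5 ('x'=49): chars_in_quartet=2 acc=0x71 bytes_emitted=3
After char 6 ('5'=57): chars_in_quartet=3 acc=0x1C79 bytes_emitted=3
After char 7 ('Q'=16): chars_in_quartet=4 acc=0x71E50 -> emit 07 1E 50, reset; bytes_emitted=6
After char 8 ('f'=31): chars_in_quartet=1 acc=0x1F bytes_emitted=6
After char 9 ('m'=38): chars_in_quartet=2 acc=0x7E6 bytes_emitted=6
After char 10 ('N'=13): chars_in_quartet=3 acc=0x1F98D bytes_emitted=6

Answer: 3 0x1F98D 6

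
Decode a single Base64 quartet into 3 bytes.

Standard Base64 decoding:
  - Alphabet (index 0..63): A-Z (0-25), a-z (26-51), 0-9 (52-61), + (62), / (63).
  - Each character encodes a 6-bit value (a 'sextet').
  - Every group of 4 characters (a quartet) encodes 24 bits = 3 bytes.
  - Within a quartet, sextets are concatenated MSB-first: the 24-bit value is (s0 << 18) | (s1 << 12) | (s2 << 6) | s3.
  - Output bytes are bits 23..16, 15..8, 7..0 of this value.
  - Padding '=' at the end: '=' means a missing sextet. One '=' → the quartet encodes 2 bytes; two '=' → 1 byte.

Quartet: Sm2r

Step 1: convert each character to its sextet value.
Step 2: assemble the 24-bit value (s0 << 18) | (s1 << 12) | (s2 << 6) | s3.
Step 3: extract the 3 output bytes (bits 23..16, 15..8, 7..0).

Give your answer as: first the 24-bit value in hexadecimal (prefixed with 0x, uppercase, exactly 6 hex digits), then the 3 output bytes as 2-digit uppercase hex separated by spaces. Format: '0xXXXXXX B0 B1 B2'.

Sextets: S=18, m=38, 2=54, r=43
24-bit: (18<<18) | (38<<12) | (54<<6) | 43
      = 0x480000 | 0x026000 | 0x000D80 | 0x00002B
      = 0x4A6DAB
Bytes: (v>>16)&0xFF=4A, (v>>8)&0xFF=6D, v&0xFF=AB

Answer: 0x4A6DAB 4A 6D AB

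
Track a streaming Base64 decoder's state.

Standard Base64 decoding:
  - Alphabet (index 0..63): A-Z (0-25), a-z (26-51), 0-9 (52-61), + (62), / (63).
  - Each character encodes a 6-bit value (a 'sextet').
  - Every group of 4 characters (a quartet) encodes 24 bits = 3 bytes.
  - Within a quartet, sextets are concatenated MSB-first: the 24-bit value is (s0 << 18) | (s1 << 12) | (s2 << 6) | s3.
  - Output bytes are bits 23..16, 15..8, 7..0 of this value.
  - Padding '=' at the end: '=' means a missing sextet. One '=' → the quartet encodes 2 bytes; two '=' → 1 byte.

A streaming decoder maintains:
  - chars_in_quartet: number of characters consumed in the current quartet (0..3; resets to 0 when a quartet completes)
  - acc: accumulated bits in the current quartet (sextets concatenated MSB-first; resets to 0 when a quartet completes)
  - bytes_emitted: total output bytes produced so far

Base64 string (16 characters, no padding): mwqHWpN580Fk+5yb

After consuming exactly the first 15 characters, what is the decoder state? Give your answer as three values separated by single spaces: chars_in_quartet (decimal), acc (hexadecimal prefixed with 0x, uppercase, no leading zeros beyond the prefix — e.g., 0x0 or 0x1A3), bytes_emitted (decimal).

Answer: 3 0x3EE72 9

Derivation:
After char 0 ('m'=38): chars_in_quartet=1 acc=0x26 bytes_emitted=0
After char 1 ('w'=48): chars_in_quartet=2 acc=0x9B0 bytes_emitted=0
After char 2 ('q'=42): chars_in_quartet=3 acc=0x26C2A bytes_emitted=0
After char 3 ('H'=7): chars_in_quartet=4 acc=0x9B0A87 -> emit 9B 0A 87, reset; bytes_emitted=3
After char 4 ('W'=22): chars_in_quartet=1 acc=0x16 bytes_emitted=3
After char 5 ('p'=41): chars_in_quartet=2 acc=0x5A9 bytes_emitted=3
After char 6 ('N'=13): chars_in_quartet=3 acc=0x16A4D bytes_emitted=3
After char 7 ('5'=57): chars_in_quartet=4 acc=0x5A9379 -> emit 5A 93 79, reset; bytes_emitted=6
After char 8 ('8'=60): chars_in_quartet=1 acc=0x3C bytes_emitted=6
After char 9 ('0'=52): chars_in_quartet=2 acc=0xF34 bytes_emitted=6
After char 10 ('F'=5): chars_in_quartet=3 acc=0x3CD05 bytes_emitted=6
After char 11 ('k'=36): chars_in_quartet=4 acc=0xF34164 -> emit F3 41 64, reset; bytes_emitted=9
After char 12 ('+'=62): chars_in_quartet=1 acc=0x3E bytes_emitted=9
After char 13 ('5'=57): chars_in_quartet=2 acc=0xFB9 bytes_emitted=9
After char 14 ('y'=50): chars_in_quartet=3 acc=0x3EE72 bytes_emitted=9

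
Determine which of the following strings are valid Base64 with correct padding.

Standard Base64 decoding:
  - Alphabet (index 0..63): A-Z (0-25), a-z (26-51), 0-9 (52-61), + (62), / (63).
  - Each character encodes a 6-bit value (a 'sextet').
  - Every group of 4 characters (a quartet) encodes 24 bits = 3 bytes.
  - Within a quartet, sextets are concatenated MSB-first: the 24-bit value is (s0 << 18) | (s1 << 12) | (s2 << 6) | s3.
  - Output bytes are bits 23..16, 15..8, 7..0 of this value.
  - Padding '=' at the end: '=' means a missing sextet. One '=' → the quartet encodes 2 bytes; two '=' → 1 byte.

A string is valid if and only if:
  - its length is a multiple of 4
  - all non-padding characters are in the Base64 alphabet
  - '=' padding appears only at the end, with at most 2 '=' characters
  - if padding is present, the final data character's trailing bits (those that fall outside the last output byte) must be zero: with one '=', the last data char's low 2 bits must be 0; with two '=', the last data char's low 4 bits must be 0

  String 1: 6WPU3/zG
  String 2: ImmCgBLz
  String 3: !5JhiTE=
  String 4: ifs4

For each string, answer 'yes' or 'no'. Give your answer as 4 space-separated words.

Answer: yes yes no yes

Derivation:
String 1: '6WPU3/zG' → valid
String 2: 'ImmCgBLz' → valid
String 3: '!5JhiTE=' → invalid (bad char(s): ['!'])
String 4: 'ifs4' → valid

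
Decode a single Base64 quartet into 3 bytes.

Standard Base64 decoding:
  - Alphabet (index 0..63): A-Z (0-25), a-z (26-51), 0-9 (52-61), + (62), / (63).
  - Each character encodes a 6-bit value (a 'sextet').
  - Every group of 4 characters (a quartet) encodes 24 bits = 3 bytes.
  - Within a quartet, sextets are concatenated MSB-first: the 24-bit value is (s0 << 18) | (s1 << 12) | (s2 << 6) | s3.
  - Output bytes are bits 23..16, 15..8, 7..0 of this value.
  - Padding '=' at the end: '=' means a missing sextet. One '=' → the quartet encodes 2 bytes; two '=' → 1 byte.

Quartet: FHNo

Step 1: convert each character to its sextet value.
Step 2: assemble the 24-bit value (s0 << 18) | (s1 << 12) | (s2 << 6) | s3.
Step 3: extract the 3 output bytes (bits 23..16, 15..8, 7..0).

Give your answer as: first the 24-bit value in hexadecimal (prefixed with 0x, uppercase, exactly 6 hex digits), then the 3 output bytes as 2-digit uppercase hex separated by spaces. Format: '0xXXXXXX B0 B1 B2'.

Answer: 0x147368 14 73 68

Derivation:
Sextets: F=5, H=7, N=13, o=40
24-bit: (5<<18) | (7<<12) | (13<<6) | 40
      = 0x140000 | 0x007000 | 0x000340 | 0x000028
      = 0x147368
Bytes: (v>>16)&0xFF=14, (v>>8)&0xFF=73, v&0xFF=68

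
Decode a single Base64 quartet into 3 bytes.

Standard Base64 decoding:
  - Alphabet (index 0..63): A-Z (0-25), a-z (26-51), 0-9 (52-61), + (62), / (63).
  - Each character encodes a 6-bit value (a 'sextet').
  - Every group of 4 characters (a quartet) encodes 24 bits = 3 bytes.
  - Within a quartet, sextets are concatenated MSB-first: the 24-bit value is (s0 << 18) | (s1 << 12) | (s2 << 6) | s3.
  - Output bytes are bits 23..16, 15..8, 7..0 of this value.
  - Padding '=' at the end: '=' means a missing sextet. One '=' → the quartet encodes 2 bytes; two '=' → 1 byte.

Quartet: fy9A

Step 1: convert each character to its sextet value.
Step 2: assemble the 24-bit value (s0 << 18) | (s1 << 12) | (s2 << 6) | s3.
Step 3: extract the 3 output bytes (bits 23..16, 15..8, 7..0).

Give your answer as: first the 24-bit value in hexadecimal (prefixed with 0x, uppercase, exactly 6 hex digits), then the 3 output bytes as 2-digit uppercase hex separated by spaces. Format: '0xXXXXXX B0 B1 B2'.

Answer: 0x7F2F40 7F 2F 40

Derivation:
Sextets: f=31, y=50, 9=61, A=0
24-bit: (31<<18) | (50<<12) | (61<<6) | 0
      = 0x7C0000 | 0x032000 | 0x000F40 | 0x000000
      = 0x7F2F40
Bytes: (v>>16)&0xFF=7F, (v>>8)&0xFF=2F, v&0xFF=40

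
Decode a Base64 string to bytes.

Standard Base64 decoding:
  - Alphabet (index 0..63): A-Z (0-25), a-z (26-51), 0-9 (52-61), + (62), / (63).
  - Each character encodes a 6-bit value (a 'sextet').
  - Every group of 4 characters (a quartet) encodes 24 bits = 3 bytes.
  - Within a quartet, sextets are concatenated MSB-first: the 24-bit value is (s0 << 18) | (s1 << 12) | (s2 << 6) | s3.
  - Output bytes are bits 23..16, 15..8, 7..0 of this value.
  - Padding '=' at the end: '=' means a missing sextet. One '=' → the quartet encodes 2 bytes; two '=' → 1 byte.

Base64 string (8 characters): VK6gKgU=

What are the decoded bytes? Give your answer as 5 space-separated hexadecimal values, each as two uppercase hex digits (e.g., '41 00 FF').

After char 0 ('V'=21): chars_in_quartet=1 acc=0x15 bytes_emitted=0
After char 1 ('K'=10): chars_in_quartet=2 acc=0x54A bytes_emitted=0
After char 2 ('6'=58): chars_in_quartet=3 acc=0x152BA bytes_emitted=0
After char 3 ('g'=32): chars_in_quartet=4 acc=0x54AEA0 -> emit 54 AE A0, reset; bytes_emitted=3
After char 4 ('K'=10): chars_in_quartet=1 acc=0xA bytes_emitted=3
After char 5 ('g'=32): chars_in_quartet=2 acc=0x2A0 bytes_emitted=3
After char 6 ('U'=20): chars_in_quartet=3 acc=0xA814 bytes_emitted=3
Padding '=': partial quartet acc=0xA814 -> emit 2A 05; bytes_emitted=5

Answer: 54 AE A0 2A 05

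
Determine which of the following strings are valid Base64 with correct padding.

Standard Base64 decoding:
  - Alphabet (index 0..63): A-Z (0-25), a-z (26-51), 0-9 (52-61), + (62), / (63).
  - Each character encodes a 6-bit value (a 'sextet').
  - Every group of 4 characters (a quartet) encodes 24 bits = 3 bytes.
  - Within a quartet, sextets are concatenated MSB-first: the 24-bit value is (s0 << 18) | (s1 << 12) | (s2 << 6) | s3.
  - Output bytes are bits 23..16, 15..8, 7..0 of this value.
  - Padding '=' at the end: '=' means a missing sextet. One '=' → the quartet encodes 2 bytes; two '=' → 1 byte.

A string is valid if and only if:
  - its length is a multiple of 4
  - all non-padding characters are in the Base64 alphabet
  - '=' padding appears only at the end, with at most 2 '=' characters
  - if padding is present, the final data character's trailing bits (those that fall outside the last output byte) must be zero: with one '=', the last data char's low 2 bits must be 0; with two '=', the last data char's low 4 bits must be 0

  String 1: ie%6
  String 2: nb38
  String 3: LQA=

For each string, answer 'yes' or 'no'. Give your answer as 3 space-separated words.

String 1: 'ie%6' → invalid (bad char(s): ['%'])
String 2: 'nb38' → valid
String 3: 'LQA=' → valid

Answer: no yes yes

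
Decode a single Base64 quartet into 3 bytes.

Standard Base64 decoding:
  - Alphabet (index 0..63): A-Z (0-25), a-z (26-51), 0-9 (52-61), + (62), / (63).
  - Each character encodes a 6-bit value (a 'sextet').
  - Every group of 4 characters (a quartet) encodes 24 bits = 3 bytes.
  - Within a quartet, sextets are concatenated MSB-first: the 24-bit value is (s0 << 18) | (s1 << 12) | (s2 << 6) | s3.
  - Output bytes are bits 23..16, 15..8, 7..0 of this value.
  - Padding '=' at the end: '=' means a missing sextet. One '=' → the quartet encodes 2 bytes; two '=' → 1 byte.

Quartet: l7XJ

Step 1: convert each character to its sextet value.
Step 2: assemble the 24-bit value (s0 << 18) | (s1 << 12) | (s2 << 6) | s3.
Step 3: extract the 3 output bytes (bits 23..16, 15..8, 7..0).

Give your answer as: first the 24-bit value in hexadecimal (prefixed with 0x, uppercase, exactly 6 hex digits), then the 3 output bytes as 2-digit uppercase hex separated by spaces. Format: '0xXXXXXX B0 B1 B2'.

Answer: 0x97B5C9 97 B5 C9

Derivation:
Sextets: l=37, 7=59, X=23, J=9
24-bit: (37<<18) | (59<<12) | (23<<6) | 9
      = 0x940000 | 0x03B000 | 0x0005C0 | 0x000009
      = 0x97B5C9
Bytes: (v>>16)&0xFF=97, (v>>8)&0xFF=B5, v&0xFF=C9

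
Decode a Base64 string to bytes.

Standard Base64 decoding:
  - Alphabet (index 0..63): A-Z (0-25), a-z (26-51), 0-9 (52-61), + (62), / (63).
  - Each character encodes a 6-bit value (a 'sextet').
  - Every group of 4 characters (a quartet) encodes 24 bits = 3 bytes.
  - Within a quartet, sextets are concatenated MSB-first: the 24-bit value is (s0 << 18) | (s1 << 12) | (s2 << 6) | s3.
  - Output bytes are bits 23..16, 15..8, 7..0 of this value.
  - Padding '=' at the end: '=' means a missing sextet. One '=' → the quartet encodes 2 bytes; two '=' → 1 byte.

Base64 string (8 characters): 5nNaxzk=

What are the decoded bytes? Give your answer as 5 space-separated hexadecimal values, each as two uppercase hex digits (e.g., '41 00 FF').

After char 0 ('5'=57): chars_in_quartet=1 acc=0x39 bytes_emitted=0
After char 1 ('n'=39): chars_in_quartet=2 acc=0xE67 bytes_emitted=0
After char 2 ('N'=13): chars_in_quartet=3 acc=0x399CD bytes_emitted=0
After char 3 ('a'=26): chars_in_quartet=4 acc=0xE6735A -> emit E6 73 5A, reset; bytes_emitted=3
After char 4 ('x'=49): chars_in_quartet=1 acc=0x31 bytes_emitted=3
After char 5 ('z'=51): chars_in_quartet=2 acc=0xC73 bytes_emitted=3
After char 6 ('k'=36): chars_in_quartet=3 acc=0x31CE4 bytes_emitted=3
Padding '=': partial quartet acc=0x31CE4 -> emit C7 39; bytes_emitted=5

Answer: E6 73 5A C7 39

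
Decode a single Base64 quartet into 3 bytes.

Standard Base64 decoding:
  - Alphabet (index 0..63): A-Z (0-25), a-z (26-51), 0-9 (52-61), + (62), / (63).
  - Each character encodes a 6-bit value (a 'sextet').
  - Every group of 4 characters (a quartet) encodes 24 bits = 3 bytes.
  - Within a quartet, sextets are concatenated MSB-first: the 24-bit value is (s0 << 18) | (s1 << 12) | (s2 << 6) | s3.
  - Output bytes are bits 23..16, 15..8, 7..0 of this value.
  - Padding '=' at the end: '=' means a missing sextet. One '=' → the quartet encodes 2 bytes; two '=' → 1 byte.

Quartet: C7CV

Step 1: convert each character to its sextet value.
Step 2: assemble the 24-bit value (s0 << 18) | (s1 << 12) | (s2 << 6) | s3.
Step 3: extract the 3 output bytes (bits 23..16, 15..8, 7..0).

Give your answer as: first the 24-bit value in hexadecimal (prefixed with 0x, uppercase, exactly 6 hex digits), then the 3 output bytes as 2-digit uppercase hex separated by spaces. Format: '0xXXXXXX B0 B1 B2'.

Answer: 0x0BB095 0B B0 95

Derivation:
Sextets: C=2, 7=59, C=2, V=21
24-bit: (2<<18) | (59<<12) | (2<<6) | 21
      = 0x080000 | 0x03B000 | 0x000080 | 0x000015
      = 0x0BB095
Bytes: (v>>16)&0xFF=0B, (v>>8)&0xFF=B0, v&0xFF=95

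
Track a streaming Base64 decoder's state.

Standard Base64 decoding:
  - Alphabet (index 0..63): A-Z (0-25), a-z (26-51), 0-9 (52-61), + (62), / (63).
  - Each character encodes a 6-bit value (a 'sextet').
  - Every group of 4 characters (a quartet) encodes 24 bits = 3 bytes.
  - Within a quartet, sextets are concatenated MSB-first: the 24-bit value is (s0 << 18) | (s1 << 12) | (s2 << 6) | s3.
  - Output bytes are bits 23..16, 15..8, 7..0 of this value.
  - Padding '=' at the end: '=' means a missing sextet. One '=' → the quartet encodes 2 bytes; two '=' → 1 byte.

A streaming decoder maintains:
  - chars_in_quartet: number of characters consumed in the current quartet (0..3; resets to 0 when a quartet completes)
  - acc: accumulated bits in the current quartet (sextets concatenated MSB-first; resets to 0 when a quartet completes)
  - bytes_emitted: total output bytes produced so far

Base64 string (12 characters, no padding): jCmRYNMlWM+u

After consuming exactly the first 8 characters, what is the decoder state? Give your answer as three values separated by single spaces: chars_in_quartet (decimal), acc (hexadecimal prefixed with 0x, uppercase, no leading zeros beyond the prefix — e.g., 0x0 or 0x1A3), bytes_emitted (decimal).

After char 0 ('j'=35): chars_in_quartet=1 acc=0x23 bytes_emitted=0
After char 1 ('C'=2): chars_in_quartet=2 acc=0x8C2 bytes_emitted=0
After char 2 ('m'=38): chars_in_quartet=3 acc=0x230A6 bytes_emitted=0
After char 3 ('R'=17): chars_in_quartet=4 acc=0x8C2991 -> emit 8C 29 91, reset; bytes_emitted=3
After char 4 ('Y'=24): chars_in_quartet=1 acc=0x18 bytes_emitted=3
After char 5 ('N'=13): chars_in_quartet=2 acc=0x60D bytes_emitted=3
After char 6 ('M'=12): chars_in_quartet=3 acc=0x1834C bytes_emitted=3
After char 7 ('l'=37): chars_in_quartet=4 acc=0x60D325 -> emit 60 D3 25, reset; bytes_emitted=6

Answer: 0 0x0 6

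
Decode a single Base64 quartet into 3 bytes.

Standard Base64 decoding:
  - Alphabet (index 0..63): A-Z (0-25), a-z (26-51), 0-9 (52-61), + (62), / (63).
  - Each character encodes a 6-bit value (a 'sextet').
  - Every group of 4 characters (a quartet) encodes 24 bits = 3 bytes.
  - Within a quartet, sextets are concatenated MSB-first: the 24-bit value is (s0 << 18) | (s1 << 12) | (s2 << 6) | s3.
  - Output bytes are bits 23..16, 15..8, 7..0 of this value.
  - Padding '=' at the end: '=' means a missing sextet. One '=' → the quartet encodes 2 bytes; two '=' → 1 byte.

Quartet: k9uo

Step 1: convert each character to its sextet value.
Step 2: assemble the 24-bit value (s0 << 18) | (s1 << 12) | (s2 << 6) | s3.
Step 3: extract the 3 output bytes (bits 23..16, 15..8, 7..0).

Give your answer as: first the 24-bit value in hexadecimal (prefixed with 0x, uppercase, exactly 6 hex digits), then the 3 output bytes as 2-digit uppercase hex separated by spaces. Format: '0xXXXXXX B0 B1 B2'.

Answer: 0x93DBA8 93 DB A8

Derivation:
Sextets: k=36, 9=61, u=46, o=40
24-bit: (36<<18) | (61<<12) | (46<<6) | 40
      = 0x900000 | 0x03D000 | 0x000B80 | 0x000028
      = 0x93DBA8
Bytes: (v>>16)&0xFF=93, (v>>8)&0xFF=DB, v&0xFF=A8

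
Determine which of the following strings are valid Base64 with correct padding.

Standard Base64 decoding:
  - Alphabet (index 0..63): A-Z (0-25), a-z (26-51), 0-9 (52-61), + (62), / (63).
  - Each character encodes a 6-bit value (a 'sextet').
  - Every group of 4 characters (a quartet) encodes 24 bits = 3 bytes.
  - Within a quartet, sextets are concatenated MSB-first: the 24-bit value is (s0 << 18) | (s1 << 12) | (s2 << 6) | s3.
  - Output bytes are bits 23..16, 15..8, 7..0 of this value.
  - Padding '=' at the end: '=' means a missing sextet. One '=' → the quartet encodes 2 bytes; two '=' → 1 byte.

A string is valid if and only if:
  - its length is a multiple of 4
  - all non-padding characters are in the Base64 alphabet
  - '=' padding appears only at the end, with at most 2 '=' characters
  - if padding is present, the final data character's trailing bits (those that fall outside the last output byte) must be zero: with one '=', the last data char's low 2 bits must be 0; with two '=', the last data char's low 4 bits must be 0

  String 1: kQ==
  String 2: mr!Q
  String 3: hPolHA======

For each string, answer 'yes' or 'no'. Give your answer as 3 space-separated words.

String 1: 'kQ==' → valid
String 2: 'mr!Q' → invalid (bad char(s): ['!'])
String 3: 'hPolHA======' → invalid (6 pad chars (max 2))

Answer: yes no no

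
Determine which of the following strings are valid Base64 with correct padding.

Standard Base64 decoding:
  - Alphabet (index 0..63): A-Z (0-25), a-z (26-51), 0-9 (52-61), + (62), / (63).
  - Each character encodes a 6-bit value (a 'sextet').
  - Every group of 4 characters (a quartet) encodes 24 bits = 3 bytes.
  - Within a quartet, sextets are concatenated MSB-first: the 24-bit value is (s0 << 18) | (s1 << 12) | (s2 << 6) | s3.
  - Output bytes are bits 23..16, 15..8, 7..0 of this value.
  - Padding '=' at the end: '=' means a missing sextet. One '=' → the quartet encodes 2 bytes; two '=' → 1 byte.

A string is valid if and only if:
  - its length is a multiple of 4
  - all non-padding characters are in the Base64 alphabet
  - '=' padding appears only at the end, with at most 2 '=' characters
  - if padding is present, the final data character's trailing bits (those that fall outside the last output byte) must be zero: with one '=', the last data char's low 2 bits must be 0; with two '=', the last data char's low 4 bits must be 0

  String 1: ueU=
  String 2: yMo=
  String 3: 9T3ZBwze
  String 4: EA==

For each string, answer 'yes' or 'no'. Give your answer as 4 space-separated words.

String 1: 'ueU=' → valid
String 2: 'yMo=' → valid
String 3: '9T3ZBwze' → valid
String 4: 'EA==' → valid

Answer: yes yes yes yes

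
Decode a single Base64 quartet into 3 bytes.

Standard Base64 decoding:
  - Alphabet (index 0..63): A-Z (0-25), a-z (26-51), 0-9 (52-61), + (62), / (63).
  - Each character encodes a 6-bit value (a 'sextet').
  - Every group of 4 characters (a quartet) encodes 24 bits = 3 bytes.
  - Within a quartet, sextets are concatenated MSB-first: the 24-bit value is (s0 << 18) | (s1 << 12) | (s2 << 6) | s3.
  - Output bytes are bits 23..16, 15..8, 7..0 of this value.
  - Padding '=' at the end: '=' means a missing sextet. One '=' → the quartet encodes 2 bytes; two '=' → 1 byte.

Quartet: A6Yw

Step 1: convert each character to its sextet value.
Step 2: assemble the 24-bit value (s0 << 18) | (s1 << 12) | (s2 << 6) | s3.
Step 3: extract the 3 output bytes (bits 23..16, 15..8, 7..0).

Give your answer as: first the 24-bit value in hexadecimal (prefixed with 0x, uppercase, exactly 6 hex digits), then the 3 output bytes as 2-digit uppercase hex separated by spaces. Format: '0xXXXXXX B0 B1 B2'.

Answer: 0x03A630 03 A6 30

Derivation:
Sextets: A=0, 6=58, Y=24, w=48
24-bit: (0<<18) | (58<<12) | (24<<6) | 48
      = 0x000000 | 0x03A000 | 0x000600 | 0x000030
      = 0x03A630
Bytes: (v>>16)&0xFF=03, (v>>8)&0xFF=A6, v&0xFF=30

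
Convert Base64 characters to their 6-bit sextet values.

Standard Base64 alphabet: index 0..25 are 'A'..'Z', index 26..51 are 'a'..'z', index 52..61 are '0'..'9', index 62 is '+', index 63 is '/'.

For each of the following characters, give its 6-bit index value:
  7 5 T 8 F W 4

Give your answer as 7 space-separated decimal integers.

Answer: 59 57 19 60 5 22 56

Derivation:
'7': 0..9 range, 52 + ord('7') − ord('0') = 59
'5': 0..9 range, 52 + ord('5') − ord('0') = 57
'T': A..Z range, ord('T') − ord('A') = 19
'8': 0..9 range, 52 + ord('8') − ord('0') = 60
'F': A..Z range, ord('F') − ord('A') = 5
'W': A..Z range, ord('W') − ord('A') = 22
'4': 0..9 range, 52 + ord('4') − ord('0') = 56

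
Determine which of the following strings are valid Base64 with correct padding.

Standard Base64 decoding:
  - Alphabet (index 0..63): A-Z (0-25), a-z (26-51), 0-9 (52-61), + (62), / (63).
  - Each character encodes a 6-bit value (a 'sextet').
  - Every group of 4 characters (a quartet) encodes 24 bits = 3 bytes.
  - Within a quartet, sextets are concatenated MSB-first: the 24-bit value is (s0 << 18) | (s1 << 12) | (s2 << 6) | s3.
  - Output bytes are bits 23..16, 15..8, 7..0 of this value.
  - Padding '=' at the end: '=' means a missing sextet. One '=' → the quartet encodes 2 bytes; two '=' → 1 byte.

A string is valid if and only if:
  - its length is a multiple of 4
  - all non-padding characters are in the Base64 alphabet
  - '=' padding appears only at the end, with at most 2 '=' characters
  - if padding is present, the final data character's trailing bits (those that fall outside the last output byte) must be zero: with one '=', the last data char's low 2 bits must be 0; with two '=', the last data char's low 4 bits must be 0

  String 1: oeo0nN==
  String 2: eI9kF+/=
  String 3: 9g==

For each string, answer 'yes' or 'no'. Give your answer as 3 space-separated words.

Answer: no no yes

Derivation:
String 1: 'oeo0nN==' → invalid (bad trailing bits)
String 2: 'eI9kF+/=' → invalid (bad trailing bits)
String 3: '9g==' → valid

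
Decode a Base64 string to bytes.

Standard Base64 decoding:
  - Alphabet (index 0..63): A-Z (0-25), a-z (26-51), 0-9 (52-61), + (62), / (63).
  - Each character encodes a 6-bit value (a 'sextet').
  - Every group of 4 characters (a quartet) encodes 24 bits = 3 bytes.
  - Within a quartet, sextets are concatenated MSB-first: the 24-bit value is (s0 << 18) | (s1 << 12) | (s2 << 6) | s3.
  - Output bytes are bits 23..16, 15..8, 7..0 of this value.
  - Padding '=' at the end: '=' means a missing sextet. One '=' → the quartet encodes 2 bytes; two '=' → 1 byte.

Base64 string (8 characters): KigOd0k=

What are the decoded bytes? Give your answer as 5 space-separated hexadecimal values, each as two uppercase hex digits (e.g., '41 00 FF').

After char 0 ('K'=10): chars_in_quartet=1 acc=0xA bytes_emitted=0
After char 1 ('i'=34): chars_in_quartet=2 acc=0x2A2 bytes_emitted=0
After char 2 ('g'=32): chars_in_quartet=3 acc=0xA8A0 bytes_emitted=0
After char 3 ('O'=14): chars_in_quartet=4 acc=0x2A280E -> emit 2A 28 0E, reset; bytes_emitted=3
After char 4 ('d'=29): chars_in_quartet=1 acc=0x1D bytes_emitted=3
After char 5 ('0'=52): chars_in_quartet=2 acc=0x774 bytes_emitted=3
After char 6 ('k'=36): chars_in_quartet=3 acc=0x1DD24 bytes_emitted=3
Padding '=': partial quartet acc=0x1DD24 -> emit 77 49; bytes_emitted=5

Answer: 2A 28 0E 77 49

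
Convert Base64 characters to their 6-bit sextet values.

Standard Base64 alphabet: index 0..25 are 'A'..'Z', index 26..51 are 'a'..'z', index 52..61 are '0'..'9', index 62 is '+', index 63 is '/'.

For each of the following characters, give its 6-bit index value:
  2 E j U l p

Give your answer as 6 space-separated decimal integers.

Answer: 54 4 35 20 37 41

Derivation:
'2': 0..9 range, 52 + ord('2') − ord('0') = 54
'E': A..Z range, ord('E') − ord('A') = 4
'j': a..z range, 26 + ord('j') − ord('a') = 35
'U': A..Z range, ord('U') − ord('A') = 20
'l': a..z range, 26 + ord('l') − ord('a') = 37
'p': a..z range, 26 + ord('p') − ord('a') = 41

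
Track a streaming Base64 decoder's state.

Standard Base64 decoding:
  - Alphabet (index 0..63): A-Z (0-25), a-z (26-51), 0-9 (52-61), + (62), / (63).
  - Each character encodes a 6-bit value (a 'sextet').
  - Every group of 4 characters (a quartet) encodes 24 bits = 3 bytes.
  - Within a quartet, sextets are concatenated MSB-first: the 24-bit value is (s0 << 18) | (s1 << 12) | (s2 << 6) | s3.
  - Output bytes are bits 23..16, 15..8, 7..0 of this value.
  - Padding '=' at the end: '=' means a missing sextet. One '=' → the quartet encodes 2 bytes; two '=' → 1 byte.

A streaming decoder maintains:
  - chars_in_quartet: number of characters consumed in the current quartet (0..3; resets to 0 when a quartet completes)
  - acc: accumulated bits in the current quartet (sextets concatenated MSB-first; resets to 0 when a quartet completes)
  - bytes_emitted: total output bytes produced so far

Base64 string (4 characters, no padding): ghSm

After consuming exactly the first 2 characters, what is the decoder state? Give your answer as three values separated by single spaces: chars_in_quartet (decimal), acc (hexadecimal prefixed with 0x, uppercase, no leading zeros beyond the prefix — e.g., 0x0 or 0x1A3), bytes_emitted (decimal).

After char 0 ('g'=32): chars_in_quartet=1 acc=0x20 bytes_emitted=0
After char 1 ('h'=33): chars_in_quartet=2 acc=0x821 bytes_emitted=0

Answer: 2 0x821 0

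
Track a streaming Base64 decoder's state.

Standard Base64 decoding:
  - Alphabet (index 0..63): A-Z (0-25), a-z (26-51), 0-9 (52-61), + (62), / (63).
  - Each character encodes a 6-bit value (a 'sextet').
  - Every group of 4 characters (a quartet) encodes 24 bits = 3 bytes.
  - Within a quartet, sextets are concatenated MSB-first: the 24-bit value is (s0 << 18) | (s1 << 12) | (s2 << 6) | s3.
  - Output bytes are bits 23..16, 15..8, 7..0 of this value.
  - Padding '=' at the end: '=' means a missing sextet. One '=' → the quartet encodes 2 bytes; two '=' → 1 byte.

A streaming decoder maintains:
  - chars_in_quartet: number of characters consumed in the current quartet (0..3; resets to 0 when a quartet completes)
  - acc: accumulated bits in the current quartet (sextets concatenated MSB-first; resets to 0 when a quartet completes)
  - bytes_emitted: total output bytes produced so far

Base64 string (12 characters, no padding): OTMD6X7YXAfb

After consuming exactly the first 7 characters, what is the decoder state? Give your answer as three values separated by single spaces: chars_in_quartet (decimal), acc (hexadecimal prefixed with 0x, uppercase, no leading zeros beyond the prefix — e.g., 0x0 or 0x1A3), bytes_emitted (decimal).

Answer: 3 0x3A5FB 3

Derivation:
After char 0 ('O'=14): chars_in_quartet=1 acc=0xE bytes_emitted=0
After char 1 ('T'=19): chars_in_quartet=2 acc=0x393 bytes_emitted=0
After char 2 ('M'=12): chars_in_quartet=3 acc=0xE4CC bytes_emitted=0
After char 3 ('D'=3): chars_in_quartet=4 acc=0x393303 -> emit 39 33 03, reset; bytes_emitted=3
After char 4 ('6'=58): chars_in_quartet=1 acc=0x3A bytes_emitted=3
After char 5 ('X'=23): chars_in_quartet=2 acc=0xE97 bytes_emitted=3
After char 6 ('7'=59): chars_in_quartet=3 acc=0x3A5FB bytes_emitted=3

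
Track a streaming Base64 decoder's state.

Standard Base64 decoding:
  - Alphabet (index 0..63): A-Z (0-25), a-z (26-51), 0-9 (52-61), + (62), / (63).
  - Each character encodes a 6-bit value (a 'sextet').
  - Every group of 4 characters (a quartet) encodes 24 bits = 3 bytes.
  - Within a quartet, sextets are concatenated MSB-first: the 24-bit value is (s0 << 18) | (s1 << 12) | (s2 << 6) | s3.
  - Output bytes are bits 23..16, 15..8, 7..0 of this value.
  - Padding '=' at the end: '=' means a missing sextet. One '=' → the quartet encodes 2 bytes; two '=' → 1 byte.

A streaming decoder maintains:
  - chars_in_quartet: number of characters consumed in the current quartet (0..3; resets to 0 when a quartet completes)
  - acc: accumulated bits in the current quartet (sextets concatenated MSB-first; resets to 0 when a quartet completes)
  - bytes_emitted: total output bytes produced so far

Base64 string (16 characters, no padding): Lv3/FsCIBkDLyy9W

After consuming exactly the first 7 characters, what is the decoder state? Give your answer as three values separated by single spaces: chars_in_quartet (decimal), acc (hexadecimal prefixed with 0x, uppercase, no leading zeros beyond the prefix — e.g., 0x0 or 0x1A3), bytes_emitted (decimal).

Answer: 3 0x5B02 3

Derivation:
After char 0 ('L'=11): chars_in_quartet=1 acc=0xB bytes_emitted=0
After char 1 ('v'=47): chars_in_quartet=2 acc=0x2EF bytes_emitted=0
After char 2 ('3'=55): chars_in_quartet=3 acc=0xBBF7 bytes_emitted=0
After char 3 ('/'=63): chars_in_quartet=4 acc=0x2EFDFF -> emit 2E FD FF, reset; bytes_emitted=3
After char 4 ('F'=5): chars_in_quartet=1 acc=0x5 bytes_emitted=3
After char 5 ('s'=44): chars_in_quartet=2 acc=0x16C bytes_emitted=3
After char 6 ('C'=2): chars_in_quartet=3 acc=0x5B02 bytes_emitted=3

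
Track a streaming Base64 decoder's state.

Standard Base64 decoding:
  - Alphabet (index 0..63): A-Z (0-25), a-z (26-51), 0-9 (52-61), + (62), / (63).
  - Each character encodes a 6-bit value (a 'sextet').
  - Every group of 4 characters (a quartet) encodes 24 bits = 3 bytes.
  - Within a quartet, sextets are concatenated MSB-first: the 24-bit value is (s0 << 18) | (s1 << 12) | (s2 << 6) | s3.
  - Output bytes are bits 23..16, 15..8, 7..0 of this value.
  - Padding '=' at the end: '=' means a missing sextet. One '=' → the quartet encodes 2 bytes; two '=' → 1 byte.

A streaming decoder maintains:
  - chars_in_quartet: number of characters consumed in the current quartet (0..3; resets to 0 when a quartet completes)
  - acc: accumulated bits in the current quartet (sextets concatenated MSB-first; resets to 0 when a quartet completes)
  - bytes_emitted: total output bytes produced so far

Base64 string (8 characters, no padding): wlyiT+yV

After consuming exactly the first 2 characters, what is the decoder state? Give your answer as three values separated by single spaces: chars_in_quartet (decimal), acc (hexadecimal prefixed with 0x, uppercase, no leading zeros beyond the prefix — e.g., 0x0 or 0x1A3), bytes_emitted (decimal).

After char 0 ('w'=48): chars_in_quartet=1 acc=0x30 bytes_emitted=0
After char 1 ('l'=37): chars_in_quartet=2 acc=0xC25 bytes_emitted=0

Answer: 2 0xC25 0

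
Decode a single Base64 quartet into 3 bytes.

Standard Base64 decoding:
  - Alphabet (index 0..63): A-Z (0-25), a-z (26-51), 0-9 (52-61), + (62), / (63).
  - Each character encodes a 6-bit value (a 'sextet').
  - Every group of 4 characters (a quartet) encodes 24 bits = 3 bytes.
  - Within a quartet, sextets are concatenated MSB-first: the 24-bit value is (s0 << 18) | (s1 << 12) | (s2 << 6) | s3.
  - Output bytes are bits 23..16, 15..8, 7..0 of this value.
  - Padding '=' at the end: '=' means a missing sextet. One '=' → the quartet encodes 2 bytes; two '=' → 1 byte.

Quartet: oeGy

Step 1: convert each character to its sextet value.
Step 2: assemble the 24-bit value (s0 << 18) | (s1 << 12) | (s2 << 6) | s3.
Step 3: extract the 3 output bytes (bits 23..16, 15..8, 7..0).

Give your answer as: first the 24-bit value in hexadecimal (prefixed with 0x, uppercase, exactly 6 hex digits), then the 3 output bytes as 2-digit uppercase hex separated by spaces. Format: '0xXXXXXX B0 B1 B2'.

Sextets: o=40, e=30, G=6, y=50
24-bit: (40<<18) | (30<<12) | (6<<6) | 50
      = 0xA00000 | 0x01E000 | 0x000180 | 0x000032
      = 0xA1E1B2
Bytes: (v>>16)&0xFF=A1, (v>>8)&0xFF=E1, v&0xFF=B2

Answer: 0xA1E1B2 A1 E1 B2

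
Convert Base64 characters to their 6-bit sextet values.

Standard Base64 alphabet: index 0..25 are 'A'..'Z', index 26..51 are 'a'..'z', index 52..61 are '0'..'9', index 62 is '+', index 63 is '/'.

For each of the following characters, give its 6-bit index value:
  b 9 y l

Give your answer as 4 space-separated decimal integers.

'b': a..z range, 26 + ord('b') − ord('a') = 27
'9': 0..9 range, 52 + ord('9') − ord('0') = 61
'y': a..z range, 26 + ord('y') − ord('a') = 50
'l': a..z range, 26 + ord('l') − ord('a') = 37

Answer: 27 61 50 37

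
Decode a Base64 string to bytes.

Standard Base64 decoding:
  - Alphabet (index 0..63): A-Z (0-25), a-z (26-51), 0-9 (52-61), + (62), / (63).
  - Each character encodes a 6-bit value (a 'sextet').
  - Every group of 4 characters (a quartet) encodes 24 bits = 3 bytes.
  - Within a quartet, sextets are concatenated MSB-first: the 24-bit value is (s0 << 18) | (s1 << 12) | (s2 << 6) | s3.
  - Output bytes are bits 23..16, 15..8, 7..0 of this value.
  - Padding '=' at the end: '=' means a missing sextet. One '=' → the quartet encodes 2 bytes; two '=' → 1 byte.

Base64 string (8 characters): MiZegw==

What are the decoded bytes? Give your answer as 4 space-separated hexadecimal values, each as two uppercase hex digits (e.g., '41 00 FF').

Answer: 32 26 5E 83

Derivation:
After char 0 ('M'=12): chars_in_quartet=1 acc=0xC bytes_emitted=0
After char 1 ('i'=34): chars_in_quartet=2 acc=0x322 bytes_emitted=0
After char 2 ('Z'=25): chars_in_quartet=3 acc=0xC899 bytes_emitted=0
After char 3 ('e'=30): chars_in_quartet=4 acc=0x32265E -> emit 32 26 5E, reset; bytes_emitted=3
After char 4 ('g'=32): chars_in_quartet=1 acc=0x20 bytes_emitted=3
After char 5 ('w'=48): chars_in_quartet=2 acc=0x830 bytes_emitted=3
Padding '==': partial quartet acc=0x830 -> emit 83; bytes_emitted=4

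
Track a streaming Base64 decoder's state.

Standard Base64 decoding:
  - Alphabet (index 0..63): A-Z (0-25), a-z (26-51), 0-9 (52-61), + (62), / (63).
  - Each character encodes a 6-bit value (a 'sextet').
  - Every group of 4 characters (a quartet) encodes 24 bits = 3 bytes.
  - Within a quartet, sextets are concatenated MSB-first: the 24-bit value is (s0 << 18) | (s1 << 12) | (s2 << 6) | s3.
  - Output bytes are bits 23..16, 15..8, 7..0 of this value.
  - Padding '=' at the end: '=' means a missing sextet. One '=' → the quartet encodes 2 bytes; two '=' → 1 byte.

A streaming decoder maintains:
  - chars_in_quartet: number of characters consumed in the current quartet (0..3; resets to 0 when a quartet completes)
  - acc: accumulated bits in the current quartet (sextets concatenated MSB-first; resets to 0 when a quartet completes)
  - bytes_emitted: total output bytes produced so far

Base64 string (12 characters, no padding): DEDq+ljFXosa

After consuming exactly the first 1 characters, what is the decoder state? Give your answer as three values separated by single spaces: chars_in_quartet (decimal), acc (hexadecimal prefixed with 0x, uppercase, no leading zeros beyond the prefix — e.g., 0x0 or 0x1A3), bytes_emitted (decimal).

Answer: 1 0x3 0

Derivation:
After char 0 ('D'=3): chars_in_quartet=1 acc=0x3 bytes_emitted=0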